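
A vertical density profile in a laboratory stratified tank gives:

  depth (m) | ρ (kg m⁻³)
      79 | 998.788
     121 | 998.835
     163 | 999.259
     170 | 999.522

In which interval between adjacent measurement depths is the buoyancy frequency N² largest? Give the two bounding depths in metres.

163–170 m

Compute the density gradient over each adjacent pair:
  79–121 m: Δρ/Δz = 0.047/42 = 1.1 × 10⁻³ kg m⁻⁴
  121–163 m: Δρ/Δz = 0.424/42 = 0.010 kg m⁻⁴
  163–170 m: Δρ/Δz = 0.263/7 = 0.038 kg m⁻⁴
The largest gradient is in the 163–170 m interval — the pycnocline.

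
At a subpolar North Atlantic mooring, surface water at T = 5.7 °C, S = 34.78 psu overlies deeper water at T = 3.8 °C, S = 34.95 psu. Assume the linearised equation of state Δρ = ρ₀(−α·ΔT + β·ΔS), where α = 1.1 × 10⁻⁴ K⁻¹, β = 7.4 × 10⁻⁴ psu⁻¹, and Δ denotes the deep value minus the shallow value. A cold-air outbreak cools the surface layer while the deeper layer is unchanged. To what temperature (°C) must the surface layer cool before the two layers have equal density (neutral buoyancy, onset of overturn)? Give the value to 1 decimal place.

2.7 °C

Neutral buoyancy requires Δρ = 0, i.e. −α(T_deep − T_surf′) + β(S_deep − S_surf) = 0.
T_surf′ = T_deep − (β/α)·ΔS = 3.8 − (7.4 × 10⁻⁴/1.1 × 10⁻⁴)·(+0.17) = 2.656 °C.
Cooling required: 5.7 − (2.656) = 3.044 °C.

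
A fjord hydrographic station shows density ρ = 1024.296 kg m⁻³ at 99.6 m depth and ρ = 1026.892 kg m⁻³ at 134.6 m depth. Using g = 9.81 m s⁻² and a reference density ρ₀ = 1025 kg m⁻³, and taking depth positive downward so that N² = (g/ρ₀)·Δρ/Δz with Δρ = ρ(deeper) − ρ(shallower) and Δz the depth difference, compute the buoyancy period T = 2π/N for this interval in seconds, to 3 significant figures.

Δρ = 1026.892 − 1024.296 = 2.596 kg m⁻³ over Δz = 134.6 − 99.6 = 35 m.
N² = (9.81/1025) × (2.596/35) = 7.0987 × 10⁻⁴ s⁻².
N = √(7.0987 × 10⁻⁴) = 0.026643 rad s⁻¹, so T = 2π/N = 235.83 s ≈ 236 s.

236 s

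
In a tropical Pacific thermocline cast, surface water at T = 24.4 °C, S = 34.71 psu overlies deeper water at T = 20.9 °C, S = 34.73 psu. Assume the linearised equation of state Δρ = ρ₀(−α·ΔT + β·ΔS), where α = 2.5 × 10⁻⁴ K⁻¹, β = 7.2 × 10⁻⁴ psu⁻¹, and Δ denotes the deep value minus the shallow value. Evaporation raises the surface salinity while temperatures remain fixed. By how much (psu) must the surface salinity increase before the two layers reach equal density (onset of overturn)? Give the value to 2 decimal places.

1.24 psu

Neutral buoyancy requires −α(T_deep − T_surf) + β(S_deep − S_surf′) = 0.
S_surf′ = S_deep − (α/β)·ΔT = 34.73 − (2.5 × 10⁻⁴/7.2 × 10⁻⁴)·(-3.5) = 35.9453 psu.
Increase required: 35.9453 − 34.71 = 1.2353 psu.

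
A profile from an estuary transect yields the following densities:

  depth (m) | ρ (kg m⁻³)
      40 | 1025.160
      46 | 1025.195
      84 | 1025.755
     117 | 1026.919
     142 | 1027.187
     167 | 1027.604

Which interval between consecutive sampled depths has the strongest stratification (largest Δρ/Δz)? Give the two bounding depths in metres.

84–117 m

Compute the density gradient over each adjacent pair:
  40–46 m: Δρ/Δz = 0.035/6 = 5.8 × 10⁻³ kg m⁻⁴
  46–84 m: Δρ/Δz = 0.560/38 = 0.015 kg m⁻⁴
  84–117 m: Δρ/Δz = 1.164/33 = 0.035 kg m⁻⁴
  117–142 m: Δρ/Δz = 0.268/25 = 0.011 kg m⁻⁴
  142–167 m: Δρ/Δz = 0.417/25 = 0.017 kg m⁻⁴
The largest gradient is in the 84–117 m interval — the pycnocline.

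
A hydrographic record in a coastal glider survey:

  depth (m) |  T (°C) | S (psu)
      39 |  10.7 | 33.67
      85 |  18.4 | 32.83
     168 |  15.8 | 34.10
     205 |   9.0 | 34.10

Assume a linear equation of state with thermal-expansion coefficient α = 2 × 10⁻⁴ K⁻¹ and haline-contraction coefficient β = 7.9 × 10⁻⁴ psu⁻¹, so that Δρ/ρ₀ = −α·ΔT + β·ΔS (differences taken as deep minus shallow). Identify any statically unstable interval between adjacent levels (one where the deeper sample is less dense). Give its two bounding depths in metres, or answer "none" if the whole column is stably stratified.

39–85 m

Evaluate Δρ/ρ₀ = −αΔT + βΔS across each adjacent pair:
  39–85 m: −αΔT+βΔS = −(2 × 10⁻⁴)(+7.7)+(7.9 × 10⁻⁴)(-0.84) = -2.2 × 10⁻³ → UNSTABLE
  85–168 m: −αΔT+βΔS = −(2 × 10⁻⁴)(-2.6)+(7.9 × 10⁻⁴)(+1.27) = 1.5 × 10⁻³ → stable
  168–205 m: −αΔT+βΔS = −(2 × 10⁻⁴)(-6.8)+(7.9 × 10⁻⁴)(+0.00) = 1.4 × 10⁻³ → stable
The 39–85 m interval has Δρ < 0: lighter water underlies denser water.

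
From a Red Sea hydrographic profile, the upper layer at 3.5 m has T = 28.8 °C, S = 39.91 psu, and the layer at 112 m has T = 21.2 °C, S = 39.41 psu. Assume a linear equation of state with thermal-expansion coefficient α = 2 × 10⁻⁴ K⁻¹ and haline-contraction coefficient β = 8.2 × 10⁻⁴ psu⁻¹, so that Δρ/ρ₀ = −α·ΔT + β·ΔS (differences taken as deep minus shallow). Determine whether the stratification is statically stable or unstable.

ΔT = 21.2 − 28.8 = -7.6 K and ΔS = 39.41 − 39.91 = -0.50 psu (deep − shallow).
−αΔT = 1.52 × 10⁻³; βΔS = -4.10 × 10⁻⁴; sum Δρ/ρ₀ = 1.11 × 10⁻³.
Δρ/ρ₀ > 0, so Δρ > 0: deeper water is denser → statically stable.

stable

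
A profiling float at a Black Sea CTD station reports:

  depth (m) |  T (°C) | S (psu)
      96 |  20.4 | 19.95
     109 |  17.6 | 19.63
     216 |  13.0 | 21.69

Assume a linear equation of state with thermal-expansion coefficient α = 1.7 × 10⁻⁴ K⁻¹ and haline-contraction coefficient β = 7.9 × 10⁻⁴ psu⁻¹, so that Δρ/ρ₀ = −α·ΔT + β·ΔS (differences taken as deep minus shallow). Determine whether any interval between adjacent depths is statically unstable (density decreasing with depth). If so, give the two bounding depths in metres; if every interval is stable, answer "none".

none

Evaluate Δρ/ρ₀ = −αΔT + βΔS across each adjacent pair:
  96–109 m: −αΔT+βΔS = −(1.7 × 10⁻⁴)(-2.8)+(7.9 × 10⁻⁴)(-0.32) = 2.2 × 10⁻⁴ → stable
  109–216 m: −αΔT+βΔS = −(1.7 × 10⁻⁴)(-4.6)+(7.9 × 10⁻⁴)(+2.06) = 2.4 × 10⁻³ → stable
Every interval has Δρ > 0: the column is stably stratified throughout.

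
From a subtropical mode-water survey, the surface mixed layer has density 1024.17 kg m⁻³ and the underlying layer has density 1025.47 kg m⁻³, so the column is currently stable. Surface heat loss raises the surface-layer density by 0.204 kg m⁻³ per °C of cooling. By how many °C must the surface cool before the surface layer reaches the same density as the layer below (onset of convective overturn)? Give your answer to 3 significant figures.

6.37 °C

Density deficit of the surface layer: 1025.47 − 1024.17 = 1.3 kg m⁻³.
Required change = 1.3 / 0.204 = 6.37 °C.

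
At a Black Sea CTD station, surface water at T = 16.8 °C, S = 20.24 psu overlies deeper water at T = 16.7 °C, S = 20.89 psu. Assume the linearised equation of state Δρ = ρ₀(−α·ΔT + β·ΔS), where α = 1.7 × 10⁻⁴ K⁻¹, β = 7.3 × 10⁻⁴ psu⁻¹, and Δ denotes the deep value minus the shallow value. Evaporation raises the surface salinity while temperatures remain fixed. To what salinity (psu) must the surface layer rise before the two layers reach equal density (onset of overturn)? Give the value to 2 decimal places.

Neutral buoyancy requires −α(T_deep − T_surf) + β(S_deep − S_surf′) = 0.
S_surf′ = S_deep − (α/β)·ΔT = 20.89 − (1.7 × 10⁻⁴/7.3 × 10⁻⁴)·(-0.1) = 20.9133 psu.
Increase required: 20.9133 − 20.24 = 0.6733 psu.

20.91 psu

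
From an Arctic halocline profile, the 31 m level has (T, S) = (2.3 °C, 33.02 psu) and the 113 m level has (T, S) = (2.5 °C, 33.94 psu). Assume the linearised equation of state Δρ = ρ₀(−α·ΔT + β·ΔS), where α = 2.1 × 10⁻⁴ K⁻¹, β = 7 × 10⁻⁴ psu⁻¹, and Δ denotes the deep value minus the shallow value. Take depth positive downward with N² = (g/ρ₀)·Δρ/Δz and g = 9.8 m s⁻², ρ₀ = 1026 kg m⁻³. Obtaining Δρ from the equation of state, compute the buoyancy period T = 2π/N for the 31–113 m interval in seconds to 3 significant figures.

741 s

ΔT = +0.2 K, ΔS = +0.92 psu (deep − shallow).
Δρ/ρ₀ = −αΔT + βΔS = -4.20 × 10⁻⁵ + 6.44 × 10⁻⁴ = 6.02 × 10⁻⁴, so Δρ ≈ 0.6177 kg m⁻³.
N² = (g/ρ₀)·Δρ/Δz = g·(Δρ/ρ₀)/Δz = 9.8 × 6.02 × 10⁻⁴ / 82 = 7.1946 × 10⁻⁵ s⁻².
N = √(7.1946 × 10⁻⁵) = 8.4821 × 10⁻³ rad s⁻¹ → T = 2π/N = 740.76 s ≈ 741 s.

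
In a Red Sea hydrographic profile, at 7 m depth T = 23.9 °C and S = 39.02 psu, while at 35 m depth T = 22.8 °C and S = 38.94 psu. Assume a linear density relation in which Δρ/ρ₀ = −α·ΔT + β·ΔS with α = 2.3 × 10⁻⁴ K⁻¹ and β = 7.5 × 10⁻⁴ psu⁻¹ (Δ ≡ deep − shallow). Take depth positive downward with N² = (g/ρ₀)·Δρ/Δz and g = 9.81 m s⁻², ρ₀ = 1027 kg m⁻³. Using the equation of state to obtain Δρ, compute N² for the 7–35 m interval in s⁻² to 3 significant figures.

ΔT = -1.1 K, ΔS = -0.08 psu (deep − shallow).
Δρ/ρ₀ = −αΔT + βΔS = 2.53 × 10⁻⁴ − 6.00 × 10⁻⁵ = 1.93 × 10⁻⁴, so Δρ ≈ 0.1982 kg m⁻³.
N² = (g/ρ₀)·Δρ/Δz = g·(Δρ/ρ₀)/Δz = 9.81 × 1.93 × 10⁻⁴ / 28 = 6.7619 × 10⁻⁵ s⁻² ≈ 6.76 × 10⁻⁵ s⁻².

6.76 × 10⁻⁵ s⁻²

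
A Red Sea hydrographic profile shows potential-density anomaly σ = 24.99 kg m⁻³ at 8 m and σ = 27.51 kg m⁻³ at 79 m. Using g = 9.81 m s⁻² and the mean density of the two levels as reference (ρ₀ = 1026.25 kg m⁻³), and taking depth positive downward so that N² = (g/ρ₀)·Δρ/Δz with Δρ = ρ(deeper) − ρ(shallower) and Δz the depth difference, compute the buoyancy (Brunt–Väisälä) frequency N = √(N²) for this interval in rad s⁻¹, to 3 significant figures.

Δρ = 1027.51 − 1024.99 = 2.52 kg m⁻³ over Δz = 79 − 8 = 71 m.
N² = (9.81/1026.25) × (2.52/71) = 3.3928 × 10⁻⁴ s⁻².
N = √(3.3928 × 10⁻⁴) = 0.018420 rad s⁻¹ ≈ 0.0184 rad s⁻¹.
A positive N² confirms static stability across the interval.

0.0184 rad s⁻¹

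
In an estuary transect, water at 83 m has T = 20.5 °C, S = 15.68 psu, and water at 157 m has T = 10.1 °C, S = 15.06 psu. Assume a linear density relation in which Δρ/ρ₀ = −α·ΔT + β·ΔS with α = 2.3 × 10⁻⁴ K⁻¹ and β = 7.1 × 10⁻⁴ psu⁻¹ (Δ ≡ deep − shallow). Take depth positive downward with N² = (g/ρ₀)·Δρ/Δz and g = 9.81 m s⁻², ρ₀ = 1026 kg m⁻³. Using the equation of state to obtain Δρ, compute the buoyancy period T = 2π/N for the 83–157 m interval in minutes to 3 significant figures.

ΔT = -10.4 K, ΔS = -0.62 psu (deep − shallow).
Δρ/ρ₀ = −αΔT + βΔS = 2.392 × 10⁻³ − 4.402 × 10⁻⁴ = 1.9518 × 10⁻³, so Δρ ≈ 2.003 kg m⁻³.
N² = (g/ρ₀)·Δρ/Δz = g·(Δρ/ρ₀)/Δz = 9.81 × 1.9518 × 10⁻³ / 74 = 2.5875 × 10⁻⁴ s⁻².
N = √(2.5875 × 10⁻⁴) = 0.016086 rad s⁻¹ → T = 2π/N = 390.60 s = 6.5100 min ≈ 6.51 min.

6.51 min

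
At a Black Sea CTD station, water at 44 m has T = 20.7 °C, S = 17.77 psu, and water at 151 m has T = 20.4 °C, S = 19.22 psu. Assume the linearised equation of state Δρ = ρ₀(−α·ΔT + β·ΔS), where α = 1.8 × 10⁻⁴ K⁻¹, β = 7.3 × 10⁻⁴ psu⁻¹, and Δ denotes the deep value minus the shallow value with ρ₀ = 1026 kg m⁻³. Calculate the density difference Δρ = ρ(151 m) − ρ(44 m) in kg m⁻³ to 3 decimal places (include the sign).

ΔT = -0.3 K, ΔS = +1.45 psu (deep − shallow).
Δρ/ρ₀ = −(1.8 × 10⁻⁴)(-0.3) + (7.3 × 10⁻⁴)(+1.45) = 1.1125 × 10⁻³.
Δρ = 1026 × (1.1125 × 10⁻³) = +1.141 kg m⁻³.
Positive Δρ: denser below, stable.

+1.141 kg m⁻³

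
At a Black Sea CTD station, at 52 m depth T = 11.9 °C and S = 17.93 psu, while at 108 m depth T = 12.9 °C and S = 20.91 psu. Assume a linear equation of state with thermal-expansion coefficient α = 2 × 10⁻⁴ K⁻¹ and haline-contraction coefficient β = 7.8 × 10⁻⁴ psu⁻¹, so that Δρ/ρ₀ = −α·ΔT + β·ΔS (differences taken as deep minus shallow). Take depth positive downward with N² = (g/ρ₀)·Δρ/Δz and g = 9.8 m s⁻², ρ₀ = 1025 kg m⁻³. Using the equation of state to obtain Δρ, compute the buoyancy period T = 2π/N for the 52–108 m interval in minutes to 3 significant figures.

5.43 min

ΔT = +1.0 K, ΔS = +2.98 psu (deep − shallow).
Δρ/ρ₀ = −αΔT + βΔS = -2.00 × 10⁻⁴ + 2.3244 × 10⁻³ = 2.1244 × 10⁻³, so Δρ ≈ 2.178 kg m⁻³.
N² = (g/ρ₀)·Δρ/Δz = g·(Δρ/ρ₀)/Δz = 9.8 × 2.1244 × 10⁻³ / 56 = 3.7177 × 10⁻⁴ s⁻².
N = √(3.7177 × 10⁻⁴) = 0.019281 rad s⁻¹ → T = 2π/N = 325.87 s = 5.4312 min ≈ 5.43 min.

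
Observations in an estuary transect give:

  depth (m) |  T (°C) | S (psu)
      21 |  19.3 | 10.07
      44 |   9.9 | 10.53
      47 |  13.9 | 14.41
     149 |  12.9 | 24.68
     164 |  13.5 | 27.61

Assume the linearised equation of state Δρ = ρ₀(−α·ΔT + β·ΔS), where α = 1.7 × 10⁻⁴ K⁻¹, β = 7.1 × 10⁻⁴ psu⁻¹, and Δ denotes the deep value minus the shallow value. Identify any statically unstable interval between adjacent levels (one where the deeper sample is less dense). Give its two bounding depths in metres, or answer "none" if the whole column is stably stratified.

none

Evaluate Δρ/ρ₀ = −αΔT + βΔS across each adjacent pair:
  21–44 m: −αΔT+βΔS = −(1.7 × 10⁻⁴)(-9.4)+(7.1 × 10⁻⁴)(+0.46) = 1.9 × 10⁻³ → stable
  44–47 m: −αΔT+βΔS = −(1.7 × 10⁻⁴)(+4.0)+(7.1 × 10⁻⁴)(+3.88) = 2.1 × 10⁻³ → stable
  47–149 m: −αΔT+βΔS = −(1.7 × 10⁻⁴)(-1.0)+(7.1 × 10⁻⁴)(+10.27) = 7.5 × 10⁻³ → stable
  149–164 m: −αΔT+βΔS = −(1.7 × 10⁻⁴)(+0.6)+(7.1 × 10⁻⁴)(+2.93) = 2.0 × 10⁻³ → stable
Every interval has Δρ > 0: the column is stably stratified throughout.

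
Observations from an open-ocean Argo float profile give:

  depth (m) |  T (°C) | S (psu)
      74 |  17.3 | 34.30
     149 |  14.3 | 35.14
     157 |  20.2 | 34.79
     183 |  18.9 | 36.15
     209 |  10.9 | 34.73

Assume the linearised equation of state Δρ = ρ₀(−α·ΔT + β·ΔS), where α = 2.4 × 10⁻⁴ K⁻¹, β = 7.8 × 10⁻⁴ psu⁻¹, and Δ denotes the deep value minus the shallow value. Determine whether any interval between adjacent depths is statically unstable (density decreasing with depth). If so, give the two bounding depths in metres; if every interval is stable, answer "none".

149–157 m

Evaluate Δρ/ρ₀ = −αΔT + βΔS across each adjacent pair:
  74–149 m: −αΔT+βΔS = −(2.4 × 10⁻⁴)(-3.0)+(7.8 × 10⁻⁴)(+0.84) = 1.4 × 10⁻³ → stable
  149–157 m: −αΔT+βΔS = −(2.4 × 10⁻⁴)(+5.9)+(7.8 × 10⁻⁴)(-0.35) = -1.7 × 10⁻³ → UNSTABLE
  157–183 m: −αΔT+βΔS = −(2.4 × 10⁻⁴)(-1.3)+(7.8 × 10⁻⁴)(+1.36) = 1.4 × 10⁻³ → stable
  183–209 m: −αΔT+βΔS = −(2.4 × 10⁻⁴)(-8.0)+(7.8 × 10⁻⁴)(-1.42) = 8.1 × 10⁻⁴ → stable
The 149–157 m interval has Δρ < 0: lighter water underlies denser water.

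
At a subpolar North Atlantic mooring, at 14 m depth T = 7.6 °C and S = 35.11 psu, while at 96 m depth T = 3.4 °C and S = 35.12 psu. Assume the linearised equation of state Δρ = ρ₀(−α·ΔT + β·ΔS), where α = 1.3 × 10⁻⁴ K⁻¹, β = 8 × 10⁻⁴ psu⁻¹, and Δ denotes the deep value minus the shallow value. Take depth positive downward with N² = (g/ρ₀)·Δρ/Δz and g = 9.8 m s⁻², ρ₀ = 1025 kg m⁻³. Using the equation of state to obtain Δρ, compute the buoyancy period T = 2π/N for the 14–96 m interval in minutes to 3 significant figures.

12.9 min

ΔT = -4.2 K, ΔS = +0.01 psu (deep − shallow).
Δρ/ρ₀ = −αΔT + βΔS = 5.46 × 10⁻⁴ + 8.00 × 10⁻⁶ = 5.54 × 10⁻⁴, so Δρ ≈ 0.5678 kg m⁻³.
N² = (g/ρ₀)·Δρ/Δz = g·(Δρ/ρ₀)/Δz = 9.8 × 5.54 × 10⁻⁴ / 82 = 6.6210 × 10⁻⁵ s⁻².
N = √(6.6210 × 10⁻⁵) = 8.1370 × 10⁻³ rad s⁻¹ → T = 2π/N = 772.17 s = 12.869 min ≈ 12.9 min.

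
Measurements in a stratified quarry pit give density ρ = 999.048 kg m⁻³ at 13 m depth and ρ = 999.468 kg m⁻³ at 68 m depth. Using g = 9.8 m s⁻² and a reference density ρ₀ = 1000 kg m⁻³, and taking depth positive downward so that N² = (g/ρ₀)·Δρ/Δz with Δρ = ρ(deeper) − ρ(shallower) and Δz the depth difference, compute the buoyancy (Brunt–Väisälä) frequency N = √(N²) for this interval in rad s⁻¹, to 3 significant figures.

8.65 × 10⁻³ rad s⁻¹

Δρ = 999.468 − 999.048 = 0.420 kg m⁻³ over Δz = 68 − 13 = 55 m.
N² = (9.8/1000) × (0.420/55) = 7.4836 × 10⁻⁵ s⁻².
N = √(7.4836 × 10⁻⁵) = 8.6508 × 10⁻³ rad s⁻¹ ≈ 8.65 × 10⁻³ rad s⁻¹.
Since Δρ > 0 the layer is stably stratified.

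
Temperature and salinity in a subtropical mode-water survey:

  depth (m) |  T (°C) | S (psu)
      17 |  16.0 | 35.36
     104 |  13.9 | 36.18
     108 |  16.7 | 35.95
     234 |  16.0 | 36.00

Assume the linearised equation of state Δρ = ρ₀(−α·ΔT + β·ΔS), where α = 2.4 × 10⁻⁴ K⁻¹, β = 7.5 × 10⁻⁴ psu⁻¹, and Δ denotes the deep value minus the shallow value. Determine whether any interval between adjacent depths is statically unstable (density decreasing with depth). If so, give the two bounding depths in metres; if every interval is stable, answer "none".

Evaluate Δρ/ρ₀ = −αΔT + βΔS across each adjacent pair:
  17–104 m: −αΔT+βΔS = −(2.4 × 10⁻⁴)(-2.1)+(7.5 × 10⁻⁴)(+0.82) = 1.1 × 10⁻³ → stable
  104–108 m: −αΔT+βΔS = −(2.4 × 10⁻⁴)(+2.8)+(7.5 × 10⁻⁴)(-0.23) = -8.4 × 10⁻⁴ → UNSTABLE
  108–234 m: −αΔT+βΔS = −(2.4 × 10⁻⁴)(-0.7)+(7.5 × 10⁻⁴)(+0.05) = 2.1 × 10⁻⁴ → stable
The 104–108 m interval has Δρ < 0: lighter water underlies denser water.

104–108 m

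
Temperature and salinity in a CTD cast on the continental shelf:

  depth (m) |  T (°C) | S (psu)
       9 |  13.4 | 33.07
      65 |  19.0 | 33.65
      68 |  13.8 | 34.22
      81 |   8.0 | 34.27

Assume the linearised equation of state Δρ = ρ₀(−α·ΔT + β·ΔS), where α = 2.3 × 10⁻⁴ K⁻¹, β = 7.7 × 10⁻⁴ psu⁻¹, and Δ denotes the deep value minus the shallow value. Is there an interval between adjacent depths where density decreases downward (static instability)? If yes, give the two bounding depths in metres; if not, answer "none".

Evaluate Δρ/ρ₀ = −αΔT + βΔS across each adjacent pair:
  9–65 m: −αΔT+βΔS = −(2.3 × 10⁻⁴)(+5.6)+(7.7 × 10⁻⁴)(+0.58) = -8.4 × 10⁻⁴ → UNSTABLE
  65–68 m: −αΔT+βΔS = −(2.3 × 10⁻⁴)(-5.2)+(7.7 × 10⁻⁴)(+0.57) = 1.6 × 10⁻³ → stable
  68–81 m: −αΔT+βΔS = −(2.3 × 10⁻⁴)(-5.8)+(7.7 × 10⁻⁴)(+0.05) = 1.4 × 10⁻³ → stable
The 9–65 m interval has Δρ < 0: lighter water underlies denser water.

9–65 m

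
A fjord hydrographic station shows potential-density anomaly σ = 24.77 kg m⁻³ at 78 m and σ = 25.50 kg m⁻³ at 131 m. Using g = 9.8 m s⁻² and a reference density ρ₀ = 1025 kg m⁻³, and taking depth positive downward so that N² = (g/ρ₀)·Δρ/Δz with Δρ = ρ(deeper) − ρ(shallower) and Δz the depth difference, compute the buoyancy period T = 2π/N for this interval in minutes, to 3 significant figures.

Δρ = 1025.50 − 1024.77 = 0.73 kg m⁻³ over Δz = 131 − 78 = 53 m.
N² = (9.8/1025) × (0.73/53) = 1.3169 × 10⁻⁴ s⁻².
N = √(1.3169 × 10⁻⁴) = 0.011476 rad s⁻¹, so T = 2π/N = 547.51 s = 9.1252 min ≈ 9.13 min.

9.13 min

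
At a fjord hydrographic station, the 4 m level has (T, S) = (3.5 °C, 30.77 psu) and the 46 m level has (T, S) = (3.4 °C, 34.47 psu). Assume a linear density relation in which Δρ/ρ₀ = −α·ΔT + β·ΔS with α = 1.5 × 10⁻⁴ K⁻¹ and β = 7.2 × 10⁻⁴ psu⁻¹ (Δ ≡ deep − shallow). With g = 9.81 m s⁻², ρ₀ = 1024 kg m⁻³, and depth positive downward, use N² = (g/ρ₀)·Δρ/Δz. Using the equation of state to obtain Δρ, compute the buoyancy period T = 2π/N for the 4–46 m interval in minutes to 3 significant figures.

ΔT = -0.1 K, ΔS = +3.70 psu (deep − shallow).
Δρ/ρ₀ = −αΔT + βΔS = 1.50 × 10⁻⁵ + 2.664 × 10⁻³ = 2.679 × 10⁻³, so Δρ ≈ 2.743 kg m⁻³.
N² = (g/ρ₀)·Δρ/Δz = g·(Δρ/ρ₀)/Δz = 9.81 × 2.679 × 10⁻³ / 42 = 6.2574 × 10⁻⁴ s⁻².
N = √(6.2574 × 10⁻⁴) = 0.025015 rad s⁻¹ → T = 2π/N = 251.18 s = 4.1863 min ≈ 4.19 min.

4.19 min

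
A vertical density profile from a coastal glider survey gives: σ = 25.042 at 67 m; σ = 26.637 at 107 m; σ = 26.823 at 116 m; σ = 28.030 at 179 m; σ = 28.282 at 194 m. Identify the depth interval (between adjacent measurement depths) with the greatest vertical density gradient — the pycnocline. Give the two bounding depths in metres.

Compute the density gradient over each adjacent pair:
  67–107 m: Δρ/Δz = 1.595/40 = 0.040 kg m⁻⁴
  107–116 m: Δρ/Δz = 0.186/9 = 0.021 kg m⁻⁴
  116–179 m: Δρ/Δz = 1.207/63 = 0.019 kg m⁻⁴
  179–194 m: Δρ/Δz = 0.252/15 = 0.017 kg m⁻⁴
The largest gradient is in the 67–107 m interval — the pycnocline.

67–107 m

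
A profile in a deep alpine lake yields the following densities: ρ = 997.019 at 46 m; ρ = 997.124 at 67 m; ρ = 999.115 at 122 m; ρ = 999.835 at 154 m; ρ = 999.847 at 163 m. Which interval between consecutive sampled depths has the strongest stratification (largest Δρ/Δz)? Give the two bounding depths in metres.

Compute the density gradient over each adjacent pair:
  46–67 m: Δρ/Δz = 0.105/21 = 5.0 × 10⁻³ kg m⁻⁴
  67–122 m: Δρ/Δz = 1.991/55 = 0.036 kg m⁻⁴
  122–154 m: Δρ/Δz = 0.720/32 = 0.022 kg m⁻⁴
  154–163 m: Δρ/Δz = 0.012/9 = 1.3 × 10⁻³ kg m⁻⁴
The largest gradient is in the 67–122 m interval — the pycnocline.

67–122 m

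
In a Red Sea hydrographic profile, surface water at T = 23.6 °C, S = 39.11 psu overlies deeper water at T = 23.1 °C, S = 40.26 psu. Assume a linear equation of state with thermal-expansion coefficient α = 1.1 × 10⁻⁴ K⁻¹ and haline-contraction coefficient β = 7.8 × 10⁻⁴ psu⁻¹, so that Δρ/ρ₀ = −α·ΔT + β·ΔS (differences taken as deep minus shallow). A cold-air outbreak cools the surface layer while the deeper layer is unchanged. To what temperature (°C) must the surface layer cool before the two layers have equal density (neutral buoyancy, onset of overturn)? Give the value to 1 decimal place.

14.9 °C

Neutral buoyancy requires Δρ = 0, i.e. −α(T_deep − T_surf′) + β(S_deep − S_surf) = 0.
T_surf′ = T_deep − (β/α)·ΔS = 23.1 − (7.8 × 10⁻⁴/1.1 × 10⁻⁴)·(+1.15) = 14.945 °C.
Cooling required: 23.6 − (14.945) = 8.655 °C.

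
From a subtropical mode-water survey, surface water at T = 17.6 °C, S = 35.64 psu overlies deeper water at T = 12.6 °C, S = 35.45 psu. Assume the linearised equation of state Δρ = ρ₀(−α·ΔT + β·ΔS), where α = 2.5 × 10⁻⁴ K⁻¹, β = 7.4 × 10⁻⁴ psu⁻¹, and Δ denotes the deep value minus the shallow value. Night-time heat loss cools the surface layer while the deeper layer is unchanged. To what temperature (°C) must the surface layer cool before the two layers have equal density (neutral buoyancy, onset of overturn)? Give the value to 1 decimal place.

13.2 °C

Neutral buoyancy requires Δρ = 0, i.e. −α(T_deep − T_surf′) + β(S_deep − S_surf) = 0.
T_surf′ = T_deep − (β/α)·ΔS = 12.6 − (7.4 × 10⁻⁴/2.5 × 10⁻⁴)·(-0.19) = 13.162 °C.
Cooling required: 17.6 − (13.162) = 4.438 °C.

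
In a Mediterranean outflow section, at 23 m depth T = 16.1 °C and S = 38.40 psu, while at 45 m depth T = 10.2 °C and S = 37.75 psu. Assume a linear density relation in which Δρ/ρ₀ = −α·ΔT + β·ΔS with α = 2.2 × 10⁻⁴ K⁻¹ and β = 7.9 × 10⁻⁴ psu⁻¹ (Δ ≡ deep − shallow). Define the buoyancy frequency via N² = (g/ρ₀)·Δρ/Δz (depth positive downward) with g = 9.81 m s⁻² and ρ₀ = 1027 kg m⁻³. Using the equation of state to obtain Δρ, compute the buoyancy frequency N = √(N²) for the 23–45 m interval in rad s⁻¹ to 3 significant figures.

ΔT = -5.9 K, ΔS = -0.65 psu (deep − shallow).
Δρ/ρ₀ = −αΔT + βΔS = 1.298 × 10⁻³ − 5.135 × 10⁻⁴ = 7.845 × 10⁻⁴, so Δρ ≈ 0.8057 kg m⁻³.
N² = (g/ρ₀)·Δρ/Δz = g·(Δρ/ρ₀)/Δz = 9.81 × 7.845 × 10⁻⁴ / 22 = 3.4982 × 10⁻⁴ s⁻².
N = √(3.4982 × 10⁻⁴) = 0.018703 rad s⁻¹ ≈ 0.0187 rad s⁻¹.

0.0187 rad s⁻¹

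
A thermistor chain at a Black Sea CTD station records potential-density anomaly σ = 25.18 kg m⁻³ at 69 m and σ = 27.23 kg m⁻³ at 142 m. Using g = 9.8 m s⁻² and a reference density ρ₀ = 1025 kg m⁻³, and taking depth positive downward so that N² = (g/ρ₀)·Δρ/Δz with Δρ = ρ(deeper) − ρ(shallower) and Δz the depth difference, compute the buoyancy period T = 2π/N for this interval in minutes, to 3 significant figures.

6.39 min

Δρ = 1027.23 − 1025.18 = 2.05 kg m⁻³ over Δz = 142 − 69 = 73 m.
N² = (9.8/1025) × (2.05/73) = 2.6849 × 10⁻⁴ s⁻².
N = √(2.6849 × 10⁻⁴) = 0.016386 rad s⁻¹, so T = 2π/N = 383.45 s = 6.3908 min ≈ 6.39 min.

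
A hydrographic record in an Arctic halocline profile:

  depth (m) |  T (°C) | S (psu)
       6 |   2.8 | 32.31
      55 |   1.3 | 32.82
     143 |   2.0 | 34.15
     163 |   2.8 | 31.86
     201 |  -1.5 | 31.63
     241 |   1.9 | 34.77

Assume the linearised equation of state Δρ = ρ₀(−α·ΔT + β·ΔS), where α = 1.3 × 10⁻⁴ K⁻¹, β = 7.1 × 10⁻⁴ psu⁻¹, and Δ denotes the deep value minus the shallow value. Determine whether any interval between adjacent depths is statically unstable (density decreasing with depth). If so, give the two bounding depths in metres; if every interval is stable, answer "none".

143–163 m

Evaluate Δρ/ρ₀ = −αΔT + βΔS across each adjacent pair:
  6–55 m: −αΔT+βΔS = −(1.3 × 10⁻⁴)(-1.5)+(7.1 × 10⁻⁴)(+0.51) = 5.6 × 10⁻⁴ → stable
  55–143 m: −αΔT+βΔS = −(1.3 × 10⁻⁴)(+0.7)+(7.1 × 10⁻⁴)(+1.33) = 8.5 × 10⁻⁴ → stable
  143–163 m: −αΔT+βΔS = −(1.3 × 10⁻⁴)(+0.8)+(7.1 × 10⁻⁴)(-2.29) = -1.7 × 10⁻³ → UNSTABLE
  163–201 m: −αΔT+βΔS = −(1.3 × 10⁻⁴)(-4.3)+(7.1 × 10⁻⁴)(-0.23) = 4.0 × 10⁻⁴ → stable
  201–241 m: −αΔT+βΔS = −(1.3 × 10⁻⁴)(+3.4)+(7.1 × 10⁻⁴)(+3.14) = 1.8 × 10⁻³ → stable
The 143–163 m interval has Δρ < 0: lighter water underlies denser water.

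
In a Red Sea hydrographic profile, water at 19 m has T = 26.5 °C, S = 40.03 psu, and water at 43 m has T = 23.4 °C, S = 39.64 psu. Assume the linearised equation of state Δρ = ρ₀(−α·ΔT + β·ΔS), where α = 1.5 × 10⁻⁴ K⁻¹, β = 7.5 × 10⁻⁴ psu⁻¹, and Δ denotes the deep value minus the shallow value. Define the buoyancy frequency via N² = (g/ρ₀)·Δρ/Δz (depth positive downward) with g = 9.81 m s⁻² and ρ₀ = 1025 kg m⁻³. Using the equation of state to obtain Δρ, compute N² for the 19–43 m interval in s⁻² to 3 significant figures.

7.05 × 10⁻⁵ s⁻²

ΔT = -3.1 K, ΔS = -0.39 psu (deep − shallow).
Δρ/ρ₀ = −αΔT + βΔS = 4.65 × 10⁻⁴ − 2.925 × 10⁻⁴ = 1.725 × 10⁻⁴, so Δρ ≈ 0.1768 kg m⁻³.
N² = (g/ρ₀)·Δρ/Δz = g·(Δρ/ρ₀)/Δz = 9.81 × 1.725 × 10⁻⁴ / 24 = 7.0509 × 10⁻⁵ s⁻² ≈ 7.05 × 10⁻⁵ s⁻².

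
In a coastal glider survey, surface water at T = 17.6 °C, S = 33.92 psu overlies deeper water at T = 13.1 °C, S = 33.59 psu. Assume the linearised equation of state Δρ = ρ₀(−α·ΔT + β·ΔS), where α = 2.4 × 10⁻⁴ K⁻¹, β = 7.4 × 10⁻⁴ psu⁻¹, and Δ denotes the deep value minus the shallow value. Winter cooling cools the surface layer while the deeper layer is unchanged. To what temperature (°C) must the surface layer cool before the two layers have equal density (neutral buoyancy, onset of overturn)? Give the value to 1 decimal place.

Neutral buoyancy requires Δρ = 0, i.e. −α(T_deep − T_surf′) + β(S_deep − S_surf) = 0.
T_surf′ = T_deep − (β/α)·ΔS = 13.1 − (7.4 × 10⁻⁴/2.4 × 10⁻⁴)·(-0.33) = 14.117 °C.
Cooling required: 17.6 − (14.117) = 3.483 °C.

14.1 °C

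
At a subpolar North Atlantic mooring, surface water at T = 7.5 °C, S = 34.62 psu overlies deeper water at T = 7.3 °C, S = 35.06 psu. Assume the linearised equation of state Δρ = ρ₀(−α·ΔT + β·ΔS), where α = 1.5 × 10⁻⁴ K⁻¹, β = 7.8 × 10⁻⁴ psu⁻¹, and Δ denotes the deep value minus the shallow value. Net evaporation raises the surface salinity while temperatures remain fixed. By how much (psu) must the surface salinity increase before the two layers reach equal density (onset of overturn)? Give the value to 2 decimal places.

Neutral buoyancy requires −α(T_deep − T_surf) + β(S_deep − S_surf′) = 0.
S_surf′ = S_deep − (α/β)·ΔT = 35.06 − (1.5 × 10⁻⁴/7.8 × 10⁻⁴)·(-0.2) = 35.0985 psu.
Increase required: 35.0985 − 34.62 = 0.4785 psu.

0.48 psu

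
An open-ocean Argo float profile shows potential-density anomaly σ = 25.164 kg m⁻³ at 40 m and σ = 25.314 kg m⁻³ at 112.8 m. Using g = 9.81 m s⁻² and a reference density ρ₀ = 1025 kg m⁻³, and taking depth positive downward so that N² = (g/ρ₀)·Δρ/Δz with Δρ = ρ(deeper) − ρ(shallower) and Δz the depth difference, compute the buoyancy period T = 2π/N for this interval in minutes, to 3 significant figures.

Δρ = 1025.314 − 1025.164 = 0.150 kg m⁻³ over Δz = 112.8 − 40 = 72.8 m.
N² = (9.81/1025) × (0.150/72.8) = 1.9720 × 10⁻⁵ s⁻².
N = √(1.9720 × 10⁻⁵) = 4.4407 × 10⁻³ rad s⁻¹, so T = 2π/N = 1.4149 × 10³ s = 23.582 min ≈ 23.6 min.
A positive N² confirms static stability across the interval.

23.6 min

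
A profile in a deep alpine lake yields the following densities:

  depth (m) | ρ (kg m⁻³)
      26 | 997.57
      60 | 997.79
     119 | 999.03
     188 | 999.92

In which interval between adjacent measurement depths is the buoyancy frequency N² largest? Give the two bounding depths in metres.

60–119 m

Compute the density gradient over each adjacent pair:
  26–60 m: Δρ/Δz = 0.22/34 = 6.5 × 10⁻³ kg m⁻⁴
  60–119 m: Δρ/Δz = 1.24/59 = 0.021 kg m⁻⁴
  119–188 m: Δρ/Δz = 0.89/69 = 0.013 kg m⁻⁴
The largest gradient is in the 60–119 m interval — the pycnocline.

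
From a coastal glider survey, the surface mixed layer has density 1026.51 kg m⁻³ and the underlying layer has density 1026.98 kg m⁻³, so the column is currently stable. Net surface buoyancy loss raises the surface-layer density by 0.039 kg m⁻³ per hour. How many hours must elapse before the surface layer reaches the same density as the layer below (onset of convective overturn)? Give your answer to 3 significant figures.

12.1 hours

Density deficit of the surface layer: 1026.98 − 1026.51 = 0.47 kg m⁻³.
Required change = 0.47 / 0.039 = 12.1 hours.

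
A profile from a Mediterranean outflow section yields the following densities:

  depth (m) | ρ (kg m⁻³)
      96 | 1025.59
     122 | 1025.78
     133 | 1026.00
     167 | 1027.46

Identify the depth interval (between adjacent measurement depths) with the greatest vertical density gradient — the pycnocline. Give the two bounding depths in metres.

Compute the density gradient over each adjacent pair:
  96–122 m: Δρ/Δz = 0.19/26 = 7.3 × 10⁻³ kg m⁻⁴
  122–133 m: Δρ/Δz = 0.22/11 = 0.020 kg m⁻⁴
  133–167 m: Δρ/Δz = 1.46/34 = 0.043 kg m⁻⁴
The largest gradient is in the 133–167 m interval — the pycnocline.

133–167 m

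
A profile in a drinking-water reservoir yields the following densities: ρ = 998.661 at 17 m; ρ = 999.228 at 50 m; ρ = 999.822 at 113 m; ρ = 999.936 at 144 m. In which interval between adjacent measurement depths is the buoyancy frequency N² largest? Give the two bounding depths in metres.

17–50 m

Compute the density gradient over each adjacent pair:
  17–50 m: Δρ/Δz = 0.567/33 = 0.017 kg m⁻⁴
  50–113 m: Δρ/Δz = 0.594/63 = 9.4 × 10⁻³ kg m⁻⁴
  113–144 m: Δρ/Δz = 0.114/31 = 3.7 × 10⁻³ kg m⁻⁴
The largest gradient is in the 17–50 m interval — the pycnocline.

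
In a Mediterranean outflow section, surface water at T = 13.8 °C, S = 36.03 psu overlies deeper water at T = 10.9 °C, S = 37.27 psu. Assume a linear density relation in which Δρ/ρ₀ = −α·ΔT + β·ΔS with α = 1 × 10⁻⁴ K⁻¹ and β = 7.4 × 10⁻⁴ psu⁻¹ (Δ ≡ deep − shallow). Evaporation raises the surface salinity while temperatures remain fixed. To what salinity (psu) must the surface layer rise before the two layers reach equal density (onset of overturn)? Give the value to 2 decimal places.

37.66 psu

Neutral buoyancy requires −α(T_deep − T_surf) + β(S_deep − S_surf′) = 0.
S_surf′ = S_deep − (α/β)·ΔT = 37.27 − (1 × 10⁻⁴/7.4 × 10⁻⁴)·(-2.9) = 37.6619 psu.
Increase required: 37.6619 − 36.03 = 1.6319 psu.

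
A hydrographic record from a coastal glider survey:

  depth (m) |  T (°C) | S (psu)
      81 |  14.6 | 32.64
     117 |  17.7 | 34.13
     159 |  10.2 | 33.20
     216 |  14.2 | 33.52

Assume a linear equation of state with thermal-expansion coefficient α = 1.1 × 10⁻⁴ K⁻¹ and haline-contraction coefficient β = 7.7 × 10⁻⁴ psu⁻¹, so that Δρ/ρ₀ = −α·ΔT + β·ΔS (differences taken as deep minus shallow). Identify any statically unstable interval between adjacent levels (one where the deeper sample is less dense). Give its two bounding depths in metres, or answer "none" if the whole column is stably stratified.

159–216 m

Evaluate Δρ/ρ₀ = −αΔT + βΔS across each adjacent pair:
  81–117 m: −αΔT+βΔS = −(1.1 × 10⁻⁴)(+3.1)+(7.7 × 10⁻⁴)(+1.49) = 8.1 × 10⁻⁴ → stable
  117–159 m: −αΔT+βΔS = −(1.1 × 10⁻⁴)(-7.5)+(7.7 × 10⁻⁴)(-0.93) = 1.1 × 10⁻⁴ → stable
  159–216 m: −αΔT+βΔS = −(1.1 × 10⁻⁴)(+4.0)+(7.7 × 10⁻⁴)(+0.32) = -1.9 × 10⁻⁴ → UNSTABLE
The 159–216 m interval has Δρ < 0: lighter water underlies denser water.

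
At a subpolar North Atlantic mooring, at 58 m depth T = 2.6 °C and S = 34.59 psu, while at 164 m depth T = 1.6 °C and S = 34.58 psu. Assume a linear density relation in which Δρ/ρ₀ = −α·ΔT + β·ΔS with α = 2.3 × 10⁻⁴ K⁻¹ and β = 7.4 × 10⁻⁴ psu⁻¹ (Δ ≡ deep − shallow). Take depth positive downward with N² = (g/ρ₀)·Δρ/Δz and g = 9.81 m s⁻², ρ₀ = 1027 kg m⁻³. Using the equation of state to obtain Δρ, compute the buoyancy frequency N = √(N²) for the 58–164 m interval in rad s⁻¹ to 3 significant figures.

4.54 × 10⁻³ rad s⁻¹

ΔT = -1.0 K, ΔS = -0.01 psu (deep − shallow).
Δρ/ρ₀ = −αΔT + βΔS = 2.30 × 10⁻⁴ − 7.40 × 10⁻⁶ = 2.226 × 10⁻⁴, so Δρ ≈ 0.2286 kg m⁻³.
N² = (g/ρ₀)·Δρ/Δz = g·(Δρ/ρ₀)/Δz = 9.81 × 2.226 × 10⁻⁴ / 106 = 2.0601 × 10⁻⁵ s⁻².
N = √(2.0601 × 10⁻⁵) = 4.5388 × 10⁻³ rad s⁻¹ ≈ 4.54 × 10⁻³ rad s⁻¹.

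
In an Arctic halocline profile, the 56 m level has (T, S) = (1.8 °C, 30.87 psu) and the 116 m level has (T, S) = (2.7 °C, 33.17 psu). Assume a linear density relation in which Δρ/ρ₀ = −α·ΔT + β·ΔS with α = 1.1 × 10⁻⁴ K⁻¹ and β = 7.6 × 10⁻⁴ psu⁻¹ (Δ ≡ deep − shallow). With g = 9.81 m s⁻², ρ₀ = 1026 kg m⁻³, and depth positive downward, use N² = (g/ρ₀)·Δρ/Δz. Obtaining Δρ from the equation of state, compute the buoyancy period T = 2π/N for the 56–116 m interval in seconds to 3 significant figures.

ΔT = +0.9 K, ΔS = +2.30 psu (deep − shallow).
Δρ/ρ₀ = −αΔT + βΔS = -9.90 × 10⁻⁵ + 1.748 × 10⁻³ = 1.649 × 10⁻³, so Δρ ≈ 1.692 kg m⁻³.
N² = (g/ρ₀)·Δρ/Δz = g·(Δρ/ρ₀)/Δz = 9.81 × 1.649 × 10⁻³ / 60 = 2.6961 × 10⁻⁴ s⁻².
N = √(2.6961 × 10⁻⁴) = 0.016420 rad s⁻¹ → T = 2π/N = 382.65 s ≈ 383 s.

383 s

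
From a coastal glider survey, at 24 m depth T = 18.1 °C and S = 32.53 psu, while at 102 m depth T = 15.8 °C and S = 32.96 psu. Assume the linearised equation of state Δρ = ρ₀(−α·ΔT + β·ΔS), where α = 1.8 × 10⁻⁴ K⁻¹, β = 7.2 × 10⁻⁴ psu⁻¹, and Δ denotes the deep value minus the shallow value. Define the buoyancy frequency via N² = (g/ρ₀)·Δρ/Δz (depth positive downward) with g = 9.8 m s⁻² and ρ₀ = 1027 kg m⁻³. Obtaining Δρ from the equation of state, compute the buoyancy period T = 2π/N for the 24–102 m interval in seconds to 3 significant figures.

ΔT = -2.3 K, ΔS = +0.43 psu (deep − shallow).
Δρ/ρ₀ = −αΔT + βΔS = 4.14 × 10⁻⁴ + 3.096 × 10⁻⁴ = 7.236 × 10⁻⁴, so Δρ ≈ 0.7431 kg m⁻³.
N² = (g/ρ₀)·Δρ/Δz = g·(Δρ/ρ₀)/Δz = 9.8 × 7.236 × 10⁻⁴ / 78 = 9.0914 × 10⁻⁵ s⁻².
N = √(9.0914 × 10⁻⁵) = 9.5349 × 10⁻³ rad s⁻¹ → T = 2π/N = 658.97 s ≈ 659 s.

659 s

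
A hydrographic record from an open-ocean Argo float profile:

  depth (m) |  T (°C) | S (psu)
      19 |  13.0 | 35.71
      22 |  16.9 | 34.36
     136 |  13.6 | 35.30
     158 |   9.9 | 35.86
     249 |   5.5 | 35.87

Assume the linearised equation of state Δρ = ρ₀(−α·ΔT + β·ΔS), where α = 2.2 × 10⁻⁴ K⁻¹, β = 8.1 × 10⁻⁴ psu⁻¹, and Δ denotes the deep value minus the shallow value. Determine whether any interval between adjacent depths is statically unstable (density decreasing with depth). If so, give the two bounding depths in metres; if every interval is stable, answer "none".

19–22 m

Evaluate Δρ/ρ₀ = −αΔT + βΔS across each adjacent pair:
  19–22 m: −αΔT+βΔS = −(2.2 × 10⁻⁴)(+3.9)+(8.1 × 10⁻⁴)(-1.35) = -2.0 × 10⁻³ → UNSTABLE
  22–136 m: −αΔT+βΔS = −(2.2 × 10⁻⁴)(-3.3)+(8.1 × 10⁻⁴)(+0.94) = 1.5 × 10⁻³ → stable
  136–158 m: −αΔT+βΔS = −(2.2 × 10⁻⁴)(-3.7)+(8.1 × 10⁻⁴)(+0.56) = 1.3 × 10⁻³ → stable
  158–249 m: −αΔT+βΔS = −(2.2 × 10⁻⁴)(-4.4)+(8.1 × 10⁻⁴)(+0.01) = 9.8 × 10⁻⁴ → stable
The 19–22 m interval has Δρ < 0: lighter water underlies denser water.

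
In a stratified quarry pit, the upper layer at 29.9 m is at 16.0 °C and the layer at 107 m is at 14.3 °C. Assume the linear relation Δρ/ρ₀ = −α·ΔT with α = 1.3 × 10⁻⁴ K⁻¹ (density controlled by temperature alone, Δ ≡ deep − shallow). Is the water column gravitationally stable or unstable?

ΔT = 14.3 − 16.0 = -1.7 K, so Δρ/ρ₀ = −αΔT = 2.21 × 10⁻⁴.
Δρ/ρ₀ > 0, so Δρ > 0: deeper water is denser → statically stable.

stable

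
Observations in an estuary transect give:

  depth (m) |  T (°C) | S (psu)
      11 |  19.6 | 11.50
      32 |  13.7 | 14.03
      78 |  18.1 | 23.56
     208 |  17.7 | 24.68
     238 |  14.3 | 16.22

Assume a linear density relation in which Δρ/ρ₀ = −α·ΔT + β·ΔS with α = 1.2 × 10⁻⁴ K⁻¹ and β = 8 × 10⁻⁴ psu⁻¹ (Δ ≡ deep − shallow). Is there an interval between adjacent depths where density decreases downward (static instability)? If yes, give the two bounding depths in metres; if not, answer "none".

Evaluate Δρ/ρ₀ = −αΔT + βΔS across each adjacent pair:
  11–32 m: −αΔT+βΔS = −(1.2 × 10⁻⁴)(-5.9)+(8 × 10⁻⁴)(+2.53) = 2.7 × 10⁻³ → stable
  32–78 m: −αΔT+βΔS = −(1.2 × 10⁻⁴)(+4.4)+(8 × 10⁻⁴)(+9.53) = 7.1 × 10⁻³ → stable
  78–208 m: −αΔT+βΔS = −(1.2 × 10⁻⁴)(-0.4)+(8 × 10⁻⁴)(+1.12) = 9.4 × 10⁻⁴ → stable
  208–238 m: −αΔT+βΔS = −(1.2 × 10⁻⁴)(-3.4)+(8 × 10⁻⁴)(-8.46) = -6.4 × 10⁻³ → UNSTABLE
The 208–238 m interval has Δρ < 0: lighter water underlies denser water.

208–238 m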